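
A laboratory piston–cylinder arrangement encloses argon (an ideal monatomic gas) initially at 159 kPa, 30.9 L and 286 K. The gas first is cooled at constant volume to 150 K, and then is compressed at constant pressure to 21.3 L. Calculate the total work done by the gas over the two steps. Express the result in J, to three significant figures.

W_total ≈ -801 J

Step 1 (isochoric): W = 0 (constant volume).
After step 1: P = 83.39 kPa (V unchanged).
Step 2 (isobaric): W = PΔV = (83.39 kPa)(21.3 − 30.9 L) = -800.6 J.
W_total = 0 − 800.6 = -800.6 J.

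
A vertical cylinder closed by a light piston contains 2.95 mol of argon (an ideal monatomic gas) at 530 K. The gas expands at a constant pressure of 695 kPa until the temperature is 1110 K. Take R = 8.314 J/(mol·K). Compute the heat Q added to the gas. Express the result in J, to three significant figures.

Isobaric: W = nRΔT = (2.95)(8.314)(580) = 14225 J.
ΔU = nCᵥΔT with Cᵥ = 3R/2: ΔU = (2.95)(12.47)(580) = 21338 J.
Q = ΔU + W = 21338 + 14225 = 35563 J.

Q ≈ 35600 J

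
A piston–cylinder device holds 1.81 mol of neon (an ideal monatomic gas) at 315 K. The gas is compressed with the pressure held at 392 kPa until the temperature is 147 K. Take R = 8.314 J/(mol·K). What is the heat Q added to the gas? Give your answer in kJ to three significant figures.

Q ≈ -6.32 kJ

Isobaric: W = nRΔT = (1.81)(8.314)(-168) = -2528 J.
ΔU = nCᵥΔT with Cᵥ = 3R/2: ΔU = (1.81)(12.47)(-168) = -3792 J.
Q = ΔU + W = -3792 − 2528 = -6320 J.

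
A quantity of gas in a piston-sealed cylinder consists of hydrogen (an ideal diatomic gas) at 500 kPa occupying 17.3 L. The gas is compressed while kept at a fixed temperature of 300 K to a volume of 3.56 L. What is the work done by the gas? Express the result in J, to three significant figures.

W ≈ -13700 J

Isothermal: W = nRT ln(V₂/V₁) = P₁V₁ ln(V₂/V₁).
P₁V₁ = (500 kPa)(17.3 L) = 8650 J.
W = 8650 × ln(3.56/17.3) = 8650 × -1.581
W_by_gas = -13675 J.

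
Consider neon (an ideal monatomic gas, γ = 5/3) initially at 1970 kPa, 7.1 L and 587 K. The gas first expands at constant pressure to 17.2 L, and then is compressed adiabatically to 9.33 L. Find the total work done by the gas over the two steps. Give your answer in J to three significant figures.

W_total ≈ -5690 J

Step 1 (isobaric): W = PΔV = (1970 kPa)(17.2 − 7.1 L) = 19897 J.
After step 1: P = 1970 kPa, V = 17.2 L, T = 1422 K.
Step 2 (adiabatic): W = (P₁V₁ − P₂V₂)/(γ−1) = (33884 − 50944)/0.667 = -25590 J.
W_total = 19897 − 25590 = -5693 J.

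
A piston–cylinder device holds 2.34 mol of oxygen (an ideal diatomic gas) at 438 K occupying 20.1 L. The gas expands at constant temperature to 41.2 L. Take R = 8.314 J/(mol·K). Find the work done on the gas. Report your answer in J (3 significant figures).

Isothermal: W = nRT ln(V₂/V₁).
W = (2.34)(8.314)(438) × ln(41.2/20.1)
  = 8521 × 0.7177
W_by_gas = 6116 J; work on gas = −W_by = -6116 J.

W ≈ -6120 J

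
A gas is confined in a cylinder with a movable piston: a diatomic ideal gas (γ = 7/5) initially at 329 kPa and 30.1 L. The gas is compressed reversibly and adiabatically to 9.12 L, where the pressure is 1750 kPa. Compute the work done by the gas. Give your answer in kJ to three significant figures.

W ≈ -15.1 kJ

Adiabatic: W = (P₁V₁ − P₂V₂)/(γ − 1) with γ = 7/5.
P₁V₁ = 9903 J, P₂V₂ = 15960 J.
W = (9903 − 15960) / 0.4 = -15143 J.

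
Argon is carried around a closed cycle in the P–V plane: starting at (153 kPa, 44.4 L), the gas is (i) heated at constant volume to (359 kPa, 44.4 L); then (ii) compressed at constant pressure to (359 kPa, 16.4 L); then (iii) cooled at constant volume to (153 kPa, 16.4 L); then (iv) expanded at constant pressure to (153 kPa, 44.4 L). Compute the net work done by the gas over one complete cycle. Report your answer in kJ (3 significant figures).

W_net ≈ -5.77 kJ

Constant-volume legs do no work.
W(ii) = (359)(16.4 − 44.4) = -10052 J; W(iv) = (153)(44.4 − 16.4) = 4284 J.
W_net = -10052 + 4284 = -5768 J (the counter-clockwise enclosed area).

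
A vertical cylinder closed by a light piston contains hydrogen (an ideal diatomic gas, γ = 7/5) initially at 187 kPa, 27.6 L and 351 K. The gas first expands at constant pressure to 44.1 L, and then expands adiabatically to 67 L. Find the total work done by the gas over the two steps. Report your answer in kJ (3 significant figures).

Step 1 (isobaric): W = PΔV = (187 kPa)(44.1 − 27.6 L) = 3086 J.
After step 1: P = 187 kPa, V = 44.1 L, T = 560.8 K.
Step 2 (adiabatic): W = (P₁V₁ − P₂V₂)/(γ−1) = (8247 − 6976)/0.4 = 3176 J.
W_total = 3086 + 3176 = 6261 J.

W_total ≈ 6.26 kJ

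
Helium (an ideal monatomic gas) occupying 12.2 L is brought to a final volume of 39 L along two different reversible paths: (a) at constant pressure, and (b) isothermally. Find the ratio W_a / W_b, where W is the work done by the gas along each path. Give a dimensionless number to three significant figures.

W_a / W_b ≈ 1.89

Path (a) isobaric: W = P₁(V₂ − V₁) → W_a/(P₁V₁) = 2.197.
Path (b) isothermal: W = P₁V₁ ln(V₂/V₁) → W_b/(P₁V₁) = 1.162.
W_a / W_b = 2.197 / 1.162 = 1.89.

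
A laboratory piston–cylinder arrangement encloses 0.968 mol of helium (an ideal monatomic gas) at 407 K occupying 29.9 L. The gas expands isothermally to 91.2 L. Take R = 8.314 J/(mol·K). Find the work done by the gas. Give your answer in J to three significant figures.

Isothermal: W = nRT ln(V₂/V₁).
W = (0.968)(8.314)(407) × ln(91.2/29.9)
  = 3276 × 1.115
W_by_gas = 3653 J.

W ≈ 3650 J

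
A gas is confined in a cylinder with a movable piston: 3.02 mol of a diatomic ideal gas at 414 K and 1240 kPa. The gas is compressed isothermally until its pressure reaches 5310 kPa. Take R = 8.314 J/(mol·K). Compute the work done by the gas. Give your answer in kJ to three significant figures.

Isothermal process: W = nRT ln(V₂/V₁) = nRT ln(P₁/P₂).
W = (3.02)(8.314)(414) × ln(1240/5310)
  = 10395 × ln(0.2335) = 10395 × -1.454
W_by_gas = -15119 J.

W ≈ -15.1 kJ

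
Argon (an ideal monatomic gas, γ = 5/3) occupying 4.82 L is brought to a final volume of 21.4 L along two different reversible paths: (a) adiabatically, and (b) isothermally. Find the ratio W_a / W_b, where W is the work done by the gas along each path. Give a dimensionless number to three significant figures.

Path (a) adiabatic: W = P₁V₁(1 − (V₁/V₂)^(γ−1))/(γ−1) → W_a/(P₁V₁) = 0.9447.
Path (b) isothermal: W = P₁V₁ ln(V₂/V₁) → W_b/(P₁V₁) = 1.491.
W_a / W_b = 0.9447 / 1.491 = 0.6338.

W_a / W_b ≈ 0.634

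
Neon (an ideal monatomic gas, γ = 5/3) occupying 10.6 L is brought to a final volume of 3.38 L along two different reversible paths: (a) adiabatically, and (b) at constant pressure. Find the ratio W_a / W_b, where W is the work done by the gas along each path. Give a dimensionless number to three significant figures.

Path (a) adiabatic: W = P₁V₁(1 − (V₁/V₂)^(γ−1))/(γ−1) → W_a/(P₁V₁) = -1.714.
Path (b) isobaric: W = P₁(V₂ − V₁) → W_b/(P₁V₁) = -0.6811.
W_a / W_b = -1.714 / -0.6811 = 2.516.

W_a / W_b ≈ 2.52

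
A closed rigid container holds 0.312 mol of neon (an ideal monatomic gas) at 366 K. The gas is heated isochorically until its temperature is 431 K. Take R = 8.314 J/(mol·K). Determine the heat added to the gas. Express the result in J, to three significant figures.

Constant volume ⇒ W = 0, so Q = ΔU = nCᵥΔT with Cᵥ = 3R/2 = 12.47 J/(mol·K).
ΔU = (0.312)(12.47)(431 − 366) = 252.9 J.

Q ≈ 253 J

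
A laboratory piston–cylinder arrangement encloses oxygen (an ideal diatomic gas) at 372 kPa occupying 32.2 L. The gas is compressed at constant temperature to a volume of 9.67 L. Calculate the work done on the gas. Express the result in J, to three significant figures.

W ≈ 14400 J

Isothermal: W = nRT ln(V₂/V₁) = P₁V₁ ln(V₂/V₁).
P₁V₁ = (372 kPa)(32.2 L) = 11978 J.
W = 11978 × ln(9.67/32.2) = 11978 × -1.203
W_by_gas = -14409 J; work on gas = −W_by = 14409 J.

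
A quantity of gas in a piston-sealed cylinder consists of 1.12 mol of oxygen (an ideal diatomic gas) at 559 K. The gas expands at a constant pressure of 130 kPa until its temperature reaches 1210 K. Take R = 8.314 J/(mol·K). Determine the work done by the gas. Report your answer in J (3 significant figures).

Isobaric: W = P ΔV = nR ΔT.
W = (1.12)(8.314)(1210 − 559) = 6062 J.

W ≈ 6060 J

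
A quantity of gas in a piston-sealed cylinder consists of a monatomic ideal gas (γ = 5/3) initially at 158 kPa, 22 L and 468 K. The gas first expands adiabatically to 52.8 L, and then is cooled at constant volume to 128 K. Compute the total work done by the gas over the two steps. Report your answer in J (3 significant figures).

W_total ≈ 2310 J

Step 1 (adiabatic): W = (P₁V₁ − P₂V₂)/(γ−1) = (3476 − 1939)/0.667 = 2305 J.
Step 2 (isochoric): W = 0 (constant volume).
W_total = 2305 + 0 = 2305 J.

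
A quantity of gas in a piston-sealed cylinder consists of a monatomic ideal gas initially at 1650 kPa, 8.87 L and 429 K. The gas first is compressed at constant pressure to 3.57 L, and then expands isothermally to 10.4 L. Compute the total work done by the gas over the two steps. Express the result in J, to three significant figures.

W_total ≈ -2450 J

Step 1 (isobaric): W = PΔV = (1650 kPa)(3.57 − 8.87 L) = -8745 J.
After step 1: P = 1650 kPa, V = 3.57 L, T = 172.7 K.
Step 2 (isothermal): W = P₁V₁ ln(V₂/V₁) = (5890) ln(10.4/3.57) = 6298 J.
W_total = -8745 + 6298 = -2447 J.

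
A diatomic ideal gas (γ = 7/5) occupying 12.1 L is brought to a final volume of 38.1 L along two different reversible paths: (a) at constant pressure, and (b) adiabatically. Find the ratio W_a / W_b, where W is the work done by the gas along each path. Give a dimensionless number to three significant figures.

Path (a) isobaric: W = P₁(V₂ − V₁) → W_a/(P₁V₁) = 2.149.
Path (b) adiabatic: W = P₁V₁(1 − (V₁/V₂)^(γ−1))/(γ−1) → W_b/(P₁V₁) = 0.9199.
W_a / W_b = 2.149 / 0.9199 = 2.336.

W_a / W_b ≈ 2.34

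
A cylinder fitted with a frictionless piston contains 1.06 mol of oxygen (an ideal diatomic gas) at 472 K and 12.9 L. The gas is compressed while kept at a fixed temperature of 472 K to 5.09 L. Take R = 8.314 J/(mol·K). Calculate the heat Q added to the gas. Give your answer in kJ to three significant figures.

Q ≈ -3.87 kJ

Isothermal ⇒ ΔU = 0, so Q = W = nRT ln(V₂/V₁).
Q = (1.06)(8.314)(472) ln(5.09/12.9) = 4160 × -0.9299 = -3868 J.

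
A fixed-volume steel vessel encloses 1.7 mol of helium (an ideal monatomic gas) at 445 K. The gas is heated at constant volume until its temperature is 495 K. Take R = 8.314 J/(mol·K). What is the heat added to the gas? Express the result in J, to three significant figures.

Q ≈ 1060 J

Constant volume ⇒ W = 0, so Q = ΔU = nCᵥΔT with Cᵥ = 3R/2 = 12.47 J/(mol·K).
ΔU = (1.7)(12.47)(495 − 445) = 1060 J.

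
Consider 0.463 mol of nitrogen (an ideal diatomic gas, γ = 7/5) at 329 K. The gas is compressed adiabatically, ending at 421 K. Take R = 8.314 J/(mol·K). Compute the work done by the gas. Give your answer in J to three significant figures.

W ≈ -885 J

Adiabatic ⇒ Q = 0, so W_by = −ΔU = nCᵥ(T₁ − T₂).
Cᵥ = 5R/2 = 20.79 J/(mol·K).
W = (0.463)(20.79)(329 − 421) = -885.4 J.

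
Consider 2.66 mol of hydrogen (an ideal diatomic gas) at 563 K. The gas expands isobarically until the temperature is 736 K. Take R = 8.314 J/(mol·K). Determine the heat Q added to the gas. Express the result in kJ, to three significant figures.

Isobaric: W = nRΔT = (2.66)(8.314)(173) = 3826 J.
ΔU = nCᵥΔT with Cᵥ = 5R/2: ΔU = (2.66)(20.79)(173) = 9565 J.
Q = ΔU + W = 9565 + 3826 = 13391 J.

Q ≈ 13.4 kJ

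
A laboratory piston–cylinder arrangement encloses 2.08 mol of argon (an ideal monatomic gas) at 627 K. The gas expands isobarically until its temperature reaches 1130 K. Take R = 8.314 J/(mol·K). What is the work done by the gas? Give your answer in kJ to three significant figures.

W ≈ 8.70 kJ

Isobaric: W = P ΔV = nR ΔT.
W = (2.08)(8.314)(1130 − 627) = 8698 J.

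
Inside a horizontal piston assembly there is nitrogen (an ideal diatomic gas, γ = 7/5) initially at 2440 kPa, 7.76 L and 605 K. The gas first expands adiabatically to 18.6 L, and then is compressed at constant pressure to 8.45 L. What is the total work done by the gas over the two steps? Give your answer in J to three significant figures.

Step 1 (adiabatic): W = (P₁V₁ − P₂V₂)/(γ−1) = (18934 − 13347)/0.4 = 13968 J.
After step 1: P = 717.6 kPa, V = 18.6 L, T = 426.5 K.
Step 2 (isobaric): W = PΔV = (717.6 kPa)(8.45 − 18.6 L) = -7284 J.
W_total = 13968 − 7284 = 6684 J.

W_total ≈ 6680 J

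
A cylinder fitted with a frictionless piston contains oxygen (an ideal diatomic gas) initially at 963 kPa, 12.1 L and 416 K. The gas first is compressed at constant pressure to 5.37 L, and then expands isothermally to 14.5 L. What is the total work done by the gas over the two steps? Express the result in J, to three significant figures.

Step 1 (isobaric): W = PΔV = (963 kPa)(5.37 − 12.1 L) = -6481 J.
After step 1: P = 963 kPa, V = 5.37 L, T = 184.6 K.
Step 2 (isothermal): W = P₁V₁ ln(V₂/V₁) = (5171) ln(14.5/5.37) = 5137 J.
W_total = -6481 + 5137 = -1344 J.

W_total ≈ -1340 J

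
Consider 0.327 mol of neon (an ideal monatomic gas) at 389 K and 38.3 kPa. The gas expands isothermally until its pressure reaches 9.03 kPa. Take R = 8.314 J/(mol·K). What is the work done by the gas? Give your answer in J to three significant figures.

Isothermal process: W = nRT ln(V₂/V₁) = nRT ln(P₁/P₂).
W = (0.327)(8.314)(389) × ln(38.3/9.03)
  = 1058 × ln(4.241) = 1058 × 1.445
W_by_gas = 1528 J.

W ≈ 1530 J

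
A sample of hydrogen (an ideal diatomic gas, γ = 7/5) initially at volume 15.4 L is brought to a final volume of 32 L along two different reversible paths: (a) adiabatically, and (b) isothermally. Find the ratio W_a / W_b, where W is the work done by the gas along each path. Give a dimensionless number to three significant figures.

Path (a) adiabatic: W = P₁V₁(1 − (V₁/V₂)^(γ−1))/(γ−1) → W_a/(P₁V₁) = 0.6341.
Path (b) isothermal: W = P₁V₁ ln(V₂/V₁) → W_b/(P₁V₁) = 0.7314.
W_a / W_b = 0.6341 / 0.7314 = 0.867.

W_a / W_b ≈ 0.867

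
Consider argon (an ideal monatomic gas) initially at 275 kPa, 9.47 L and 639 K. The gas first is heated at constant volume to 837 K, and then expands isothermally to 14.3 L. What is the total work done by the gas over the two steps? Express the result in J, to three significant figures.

W_total ≈ 1410 J

Step 1 (isochoric): W = 0 (constant volume).
After step 1: P = 360.2 kPa (V unchanged).
Step 2 (isothermal): W = P₁V₁ ln(V₂/V₁) = (3411) ln(14.3/9.47) = 1406 J.
W_total = 0 + 1406 = 1406 J.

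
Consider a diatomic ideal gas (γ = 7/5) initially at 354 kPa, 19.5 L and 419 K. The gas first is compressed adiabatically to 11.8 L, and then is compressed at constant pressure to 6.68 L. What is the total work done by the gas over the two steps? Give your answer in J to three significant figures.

Step 1 (adiabatic): W = (P₁V₁ − P₂V₂)/(γ−1) = (6903 − 8439)/0.4 = -3840 J.
After step 1: P = 715.2 kPa, V = 11.8 L, T = 512.2 K.
Step 2 (isobaric): W = PΔV = (715.2 kPa)(6.68 − 11.8 L) = -3662 J.
W_total = -3840 − 3662 = -7502 J.

W_total ≈ -7500 J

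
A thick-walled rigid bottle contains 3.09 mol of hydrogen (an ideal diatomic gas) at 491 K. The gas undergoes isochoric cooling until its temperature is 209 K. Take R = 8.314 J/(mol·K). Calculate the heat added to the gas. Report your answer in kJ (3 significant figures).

Constant volume ⇒ W = 0, so Q = ΔU = nCᵥΔT with Cᵥ = 5R/2 = 20.79 J/(mol·K).
ΔU = (3.09)(20.79)(209 − 491) = -18112 J.

Q ≈ -18.1 kJ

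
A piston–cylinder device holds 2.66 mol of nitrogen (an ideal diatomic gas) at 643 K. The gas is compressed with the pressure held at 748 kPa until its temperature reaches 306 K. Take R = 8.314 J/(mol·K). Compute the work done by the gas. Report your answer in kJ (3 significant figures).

W ≈ -7.45 kJ

Isobaric: W = P ΔV = nR ΔT.
W = (2.66)(8.314)(306 − 643) = -7453 J.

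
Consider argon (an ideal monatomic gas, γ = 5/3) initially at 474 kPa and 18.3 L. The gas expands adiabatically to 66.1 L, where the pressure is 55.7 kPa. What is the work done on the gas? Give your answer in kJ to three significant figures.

Adiabatic: W = (P₁V₁ − P₂V₂)/(γ − 1) with γ = 5/3.
P₁V₁ = 8674 J, P₂V₂ = 3682 J.
W = (8674 − 3682) / 0.6667 = 7489 J.
Work on gas = −W_by = -7489 J.

W ≈ -7.49 kJ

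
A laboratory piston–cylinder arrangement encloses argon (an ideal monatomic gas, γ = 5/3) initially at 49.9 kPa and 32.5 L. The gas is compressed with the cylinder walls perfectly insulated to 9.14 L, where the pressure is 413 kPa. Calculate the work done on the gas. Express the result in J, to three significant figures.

W ≈ 3230 J

Adiabatic: W = (P₁V₁ − P₂V₂)/(γ − 1) with γ = 5/3.
P₁V₁ = 1622 J, P₂V₂ = 3775 J.
W = (1622 − 3775) / 0.6667 = -3230 J.
Work on gas = −W_by = 3230 J.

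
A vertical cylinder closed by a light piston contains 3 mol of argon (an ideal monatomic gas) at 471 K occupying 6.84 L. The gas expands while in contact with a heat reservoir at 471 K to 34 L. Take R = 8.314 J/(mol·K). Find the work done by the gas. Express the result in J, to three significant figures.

Isothermal: W = nRT ln(V₂/V₁).
W = (3)(8.314)(471) × ln(34/6.84)
  = 11748 × 1.604
W_by_gas = 18838 J.

W ≈ 18800 J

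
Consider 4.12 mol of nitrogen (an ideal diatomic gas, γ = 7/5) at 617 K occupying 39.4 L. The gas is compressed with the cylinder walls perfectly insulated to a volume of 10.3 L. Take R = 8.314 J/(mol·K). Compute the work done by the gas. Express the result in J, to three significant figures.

Adiabatic: TV^(γ−1) = const with γ = 7/5.
T₂ = T₁ (V₁/V₂)^(γ−1) = 617 × (39.4/10.3)^0.4 = 617 × 1.71 = 1055 K.
W_by = nCᵥ(T₁ − T₂) = (4.12)(20.79)(617 − 1055) = -37528 J.

W ≈ -37500 J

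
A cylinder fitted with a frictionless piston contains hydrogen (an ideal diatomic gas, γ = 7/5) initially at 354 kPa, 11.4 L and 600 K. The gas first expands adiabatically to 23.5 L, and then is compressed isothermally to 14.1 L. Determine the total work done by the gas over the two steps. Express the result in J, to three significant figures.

Step 1 (adiabatic): W = (P₁V₁ − P₂V₂)/(γ−1) = (4036 − 3022)/0.4 = 2535 J.
After step 1: P = 128.6 kPa, V = 23.5 L, T = 449.2 K.
Step 2 (isothermal): W = P₁V₁ ln(V₂/V₁) = (3022) ln(14.1/23.5) = -1544 J.
W_total = 2535 − 1544 = 991.4 J.

W_total ≈ 991 J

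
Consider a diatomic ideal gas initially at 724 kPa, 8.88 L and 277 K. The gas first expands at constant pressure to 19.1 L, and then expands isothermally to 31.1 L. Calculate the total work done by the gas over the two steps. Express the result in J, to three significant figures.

W_total ≈ 14100 J

Step 1 (isobaric): W = PΔV = (724 kPa)(19.1 − 8.88 L) = 7399 J.
After step 1: P = 724 kPa, V = 19.1 L, T = 595.8 K.
Step 2 (isothermal): W = P₁V₁ ln(V₂/V₁) = (13828) ln(31.1/19.1) = 6742 J.
W_total = 7399 + 6742 = 14141 J.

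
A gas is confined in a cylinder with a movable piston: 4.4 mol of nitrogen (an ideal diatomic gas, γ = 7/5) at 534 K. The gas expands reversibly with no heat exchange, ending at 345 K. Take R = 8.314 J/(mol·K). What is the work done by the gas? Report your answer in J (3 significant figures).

W ≈ 17300 J

Adiabatic ⇒ Q = 0, so W_by = −ΔU = nCᵥ(T₁ − T₂).
Cᵥ = 5R/2 = 20.79 J/(mol·K).
W = (4.4)(20.79)(534 − 345) = 17285 J.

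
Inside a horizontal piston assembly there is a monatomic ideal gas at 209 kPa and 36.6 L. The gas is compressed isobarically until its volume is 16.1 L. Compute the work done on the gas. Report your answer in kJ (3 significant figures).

W ≈ 4.28 kJ

Isobaric: W = P ΔV.
W = (209 kPa)(16.1 − 36.6 L) = (209)(-20.5) = -4284 J.
Work on gas = −W_by = 4284 J.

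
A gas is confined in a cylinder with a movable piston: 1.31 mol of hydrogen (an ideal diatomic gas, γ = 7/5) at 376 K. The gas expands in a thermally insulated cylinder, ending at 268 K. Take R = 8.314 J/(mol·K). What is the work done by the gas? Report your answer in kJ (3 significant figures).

Adiabatic ⇒ Q = 0, so W_by = −ΔU = nCᵥ(T₁ − T₂).
Cᵥ = 5R/2 = 20.79 J/(mol·K).
W = (1.31)(20.79)(376 − 268) = 2941 J.

W ≈ 2.94 kJ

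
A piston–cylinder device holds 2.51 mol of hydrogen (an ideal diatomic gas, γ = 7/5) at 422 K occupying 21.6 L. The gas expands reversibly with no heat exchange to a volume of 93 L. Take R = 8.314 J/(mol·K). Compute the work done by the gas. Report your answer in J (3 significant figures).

W ≈ 9740 J

Adiabatic: TV^(γ−1) = const with γ = 7/5.
T₂ = T₁ (V₁/V₂)^(γ−1) = 422 × (21.6/93)^0.4 = 422 × 0.5577 = 235.3 K.
W_by = nCᵥ(T₁ − T₂) = (2.51)(20.79)(422 − 235.3) = 9738 J.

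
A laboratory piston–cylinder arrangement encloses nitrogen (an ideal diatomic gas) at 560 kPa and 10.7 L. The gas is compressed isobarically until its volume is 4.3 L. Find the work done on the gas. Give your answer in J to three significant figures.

Isobaric: W = P ΔV.
W = (560 kPa)(4.3 − 10.7 L) = (560)(-6.4) = -3584 J.
Work on gas = −W_by = 3584 J.

W ≈ 3580 J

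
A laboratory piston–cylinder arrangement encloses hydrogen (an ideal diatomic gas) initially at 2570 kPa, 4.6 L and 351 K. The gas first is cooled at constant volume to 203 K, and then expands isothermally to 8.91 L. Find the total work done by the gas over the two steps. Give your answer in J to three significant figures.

W_total ≈ 4520 J

Step 1 (isochoric): W = 0 (constant volume).
After step 1: P = 1486 kPa (V unchanged).
Step 2 (isothermal): W = P₁V₁ ln(V₂/V₁) = (6837) ln(8.91/4.6) = 4520 J.
W_total = 0 + 4520 = 4520 J.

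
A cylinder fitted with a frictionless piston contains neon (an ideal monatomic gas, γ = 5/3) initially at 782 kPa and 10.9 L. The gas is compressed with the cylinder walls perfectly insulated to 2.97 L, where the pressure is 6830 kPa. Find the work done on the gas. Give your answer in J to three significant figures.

W ≈ 17600 J

Adiabatic: W = (P₁V₁ − P₂V₂)/(γ − 1) with γ = 5/3.
P₁V₁ = 8524 J, P₂V₂ = 20285 J.
W = (8524 − 20285) / 0.6667 = -17642 J.
Work on gas = −W_by = 17642 J.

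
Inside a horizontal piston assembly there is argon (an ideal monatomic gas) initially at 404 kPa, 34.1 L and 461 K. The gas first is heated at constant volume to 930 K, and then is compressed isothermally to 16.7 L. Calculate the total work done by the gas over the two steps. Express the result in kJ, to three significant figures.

W_total ≈ -19.8 kJ

Step 1 (isochoric): W = 0 (constant volume).
After step 1: P = 815 kPa (V unchanged).
Step 2 (isothermal): W = P₁V₁ ln(V₂/V₁) = (27792) ln(16.7/34.1) = -19840 J.
W_total = 0 − 19840 = -19840 J.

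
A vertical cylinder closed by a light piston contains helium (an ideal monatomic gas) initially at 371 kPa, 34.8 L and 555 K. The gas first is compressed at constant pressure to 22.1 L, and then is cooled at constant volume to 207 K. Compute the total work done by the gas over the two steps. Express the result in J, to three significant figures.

Step 1 (isobaric): W = PΔV = (371 kPa)(22.1 − 34.8 L) = -4712 J.
Step 2 (isochoric): W = 0 (constant volume).
W_total = -4712 + 0 = -4712 J.

W_total ≈ -4710 J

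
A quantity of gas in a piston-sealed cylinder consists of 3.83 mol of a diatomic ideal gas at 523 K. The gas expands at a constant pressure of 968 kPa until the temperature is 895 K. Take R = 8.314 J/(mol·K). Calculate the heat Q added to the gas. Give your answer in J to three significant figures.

Q ≈ 41500 J

Isobaric: W = nRΔT = (3.83)(8.314)(372) = 11845 J.
ΔU = nCᵥΔT with Cᵥ = 5R/2: ΔU = (3.83)(20.79)(372) = 29614 J.
Q = ΔU + W = 29614 + 11845 = 41459 J.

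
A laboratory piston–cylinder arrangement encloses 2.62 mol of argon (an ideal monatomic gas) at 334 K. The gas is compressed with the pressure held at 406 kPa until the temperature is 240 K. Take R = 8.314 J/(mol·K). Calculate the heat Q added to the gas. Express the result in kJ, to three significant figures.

Q ≈ -5.12 kJ

Isobaric: W = nRΔT = (2.62)(8.314)(-94) = -2048 J.
ΔU = nCᵥΔT with Cᵥ = 3R/2: ΔU = (2.62)(12.47)(-94) = -3071 J.
Q = ΔU + W = -3071 − 2048 = -5119 J.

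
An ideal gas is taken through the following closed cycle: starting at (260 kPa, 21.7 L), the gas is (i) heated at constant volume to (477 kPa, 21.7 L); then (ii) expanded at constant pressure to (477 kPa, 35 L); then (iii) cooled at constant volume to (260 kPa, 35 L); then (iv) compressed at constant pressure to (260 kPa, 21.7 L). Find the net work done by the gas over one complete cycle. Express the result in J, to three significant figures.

Constant-volume legs do no work.
W(ii) = (477)(35 − 21.7) = 6344 J; W(iv) = (260)(21.7 − 35) = -3458 J.
W_net = 6344 − 3458 = 2886 J (the clockwise enclosed area).

W_net ≈ 2890 J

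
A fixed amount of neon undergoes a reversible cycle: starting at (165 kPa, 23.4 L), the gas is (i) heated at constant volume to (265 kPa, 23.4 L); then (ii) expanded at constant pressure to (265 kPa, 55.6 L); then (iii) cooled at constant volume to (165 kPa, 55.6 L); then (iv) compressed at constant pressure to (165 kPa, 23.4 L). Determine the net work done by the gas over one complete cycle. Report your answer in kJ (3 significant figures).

Constant-volume legs do no work.
W(ii) = (265)(55.6 − 23.4) = 8533 J; W(iv) = (165)(23.4 − 55.6) = -5313 J.
W_net = 8533 − 5313 = 3220 J (the clockwise enclosed area).

W_net ≈ 3.22 kJ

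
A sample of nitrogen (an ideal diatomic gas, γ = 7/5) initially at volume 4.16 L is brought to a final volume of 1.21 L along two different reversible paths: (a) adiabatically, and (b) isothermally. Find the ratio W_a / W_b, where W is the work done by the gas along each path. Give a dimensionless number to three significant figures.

Path (a) adiabatic: W = P₁V₁(1 − (V₁/V₂)^(γ−1))/(γ−1) → W_a/(P₁V₁) = -1.597.
Path (b) isothermal: W = P₁V₁ ln(V₂/V₁) → W_b/(P₁V₁) = -1.235.
W_a / W_b = -1.597 / -1.235 = 1.293.

W_a / W_b ≈ 1.29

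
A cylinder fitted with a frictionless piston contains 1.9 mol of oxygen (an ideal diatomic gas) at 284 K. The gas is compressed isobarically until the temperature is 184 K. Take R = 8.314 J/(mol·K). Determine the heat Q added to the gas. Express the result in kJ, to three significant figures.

Isobaric: W = nRΔT = (1.9)(8.314)(-100) = -1580 J.
ΔU = nCᵥΔT with Cᵥ = 5R/2: ΔU = (1.9)(20.79)(-100) = -3949 J.
Q = ΔU + W = -3949 − 1580 = -5529 J.

Q ≈ -5.53 kJ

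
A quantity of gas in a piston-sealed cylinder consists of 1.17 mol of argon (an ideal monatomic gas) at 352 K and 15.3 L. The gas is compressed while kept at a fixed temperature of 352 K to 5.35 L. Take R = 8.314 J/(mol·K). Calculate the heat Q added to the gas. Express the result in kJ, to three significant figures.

Q ≈ -3.60 kJ

Isothermal ⇒ ΔU = 0, so Q = W = nRT ln(V₂/V₁).
Q = (1.17)(8.314)(352) ln(5.35/15.3) = 3424 × -1.051 = -3598 J.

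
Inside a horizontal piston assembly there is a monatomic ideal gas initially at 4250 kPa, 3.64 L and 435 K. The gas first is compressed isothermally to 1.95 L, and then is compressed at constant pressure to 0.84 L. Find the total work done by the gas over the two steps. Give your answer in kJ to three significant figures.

W_total ≈ -18.5 kJ

Step 1 (isothermal): W = P₁V₁ ln(V₂/V₁) = (15470) ln(1.95/3.64) = -9656 J.
After step 1: P = 7933 kPa, V = 1.95 L, T = 435 K.
Step 2 (isobaric): W = PΔV = (7933 kPa)(0.84 − 1.95 L) = -8806 J.
W_total = -9656 − 8806 = -18462 J.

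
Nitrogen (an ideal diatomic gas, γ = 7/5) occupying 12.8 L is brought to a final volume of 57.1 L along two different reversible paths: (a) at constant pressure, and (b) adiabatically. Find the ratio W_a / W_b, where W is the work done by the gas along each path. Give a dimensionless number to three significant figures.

Path (a) isobaric: W = P₁(V₂ − V₁) → W_a/(P₁V₁) = 3.461.
Path (b) adiabatic: W = P₁V₁(1 − (V₁/V₂)^(γ−1))/(γ−1) → W_b/(P₁V₁) = 1.125.
W_a / W_b = 3.461 / 1.125 = 3.075.

W_a / W_b ≈ 3.08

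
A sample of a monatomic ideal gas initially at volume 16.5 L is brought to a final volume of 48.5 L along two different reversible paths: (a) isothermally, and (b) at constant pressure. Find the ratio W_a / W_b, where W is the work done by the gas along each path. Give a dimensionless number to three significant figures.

Path (a) isothermal: W = P₁V₁ ln(V₂/V₁) → W_a/(P₁V₁) = 1.078.
Path (b) isobaric: W = P₁(V₂ − V₁) → W_b/(P₁V₁) = 1.939.
W_a / W_b = 1.078 / 1.939 = 0.5559.

W_a / W_b ≈ 0.556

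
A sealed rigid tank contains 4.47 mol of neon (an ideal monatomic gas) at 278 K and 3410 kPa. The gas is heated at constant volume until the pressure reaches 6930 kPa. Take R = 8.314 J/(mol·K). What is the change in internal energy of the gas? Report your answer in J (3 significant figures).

ΔU ≈ 16000 J

Constant volume ⇒ W = 0, so Q = ΔU = nCᵥΔT with Cᵥ = 3R/2 = 12.47 J/(mol·K).
At constant V, T₂/T₁ = P₂/P₁ ⇒ ΔT = T₁(P₂/P₁ − 1) = 278·(6930/3410 − 1) = 287 K.
ΔU = (4.47)(12.47)(287) = 15997 J.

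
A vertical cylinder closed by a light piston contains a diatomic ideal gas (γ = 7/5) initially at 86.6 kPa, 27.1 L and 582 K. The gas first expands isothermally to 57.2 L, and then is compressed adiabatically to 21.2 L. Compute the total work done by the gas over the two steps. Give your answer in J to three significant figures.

Step 1 (isothermal): W = P₁V₁ ln(V₂/V₁) = (2347) ln(57.2/27.1) = 1753 J.
After step 1: P = 41.03 kPa, V = 57.2 L, T = 582 K.
Step 2 (adiabatic): W = (P₁V₁ − P₂V₂)/(γ−1) = (2347 − 3491)/0.4 = -2860 J.
W_total = 1753 − 2860 = -1106 J.

W_total ≈ -1110 J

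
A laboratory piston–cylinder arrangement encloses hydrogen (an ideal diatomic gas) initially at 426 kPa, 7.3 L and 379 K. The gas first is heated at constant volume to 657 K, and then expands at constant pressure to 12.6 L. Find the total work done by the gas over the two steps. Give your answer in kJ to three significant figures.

Step 1 (isochoric): W = 0 (constant volume).
After step 1: P = 738.5 kPa (V unchanged).
Step 2 (isobaric): W = PΔV = (738.5 kPa)(12.6 − 7.3 L) = 3914 J.
W_total = 0 + 3914 = 3914 J.

W_total ≈ 3.91 kJ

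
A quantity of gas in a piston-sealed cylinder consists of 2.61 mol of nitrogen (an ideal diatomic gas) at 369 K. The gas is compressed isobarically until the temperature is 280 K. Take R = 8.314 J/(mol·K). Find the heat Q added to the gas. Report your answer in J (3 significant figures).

Isobaric: W = nRΔT = (2.61)(8.314)(-89) = -1931 J.
ΔU = nCᵥΔT with Cᵥ = 5R/2: ΔU = (2.61)(20.79)(-89) = -4828 J.
Q = ΔU + W = -4828 − 1931 = -6759 J.

Q ≈ -6760 J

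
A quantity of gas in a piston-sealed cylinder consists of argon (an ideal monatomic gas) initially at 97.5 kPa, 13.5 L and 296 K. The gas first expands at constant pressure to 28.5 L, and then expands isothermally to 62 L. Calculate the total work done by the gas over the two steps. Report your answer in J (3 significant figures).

W_total ≈ 3620 J

Step 1 (isobaric): W = PΔV = (97.5 kPa)(28.5 − 13.5 L) = 1462 J.
After step 1: P = 97.5 kPa, V = 28.5 L, T = 624.9 K.
Step 2 (isothermal): W = P₁V₁ ln(V₂/V₁) = (2779) ln(62/28.5) = 2160 J.
W_total = 1462 + 2160 = 3622 J.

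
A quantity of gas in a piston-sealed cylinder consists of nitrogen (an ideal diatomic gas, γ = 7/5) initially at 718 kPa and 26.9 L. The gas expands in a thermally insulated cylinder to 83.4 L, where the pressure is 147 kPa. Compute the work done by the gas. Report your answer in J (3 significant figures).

W ≈ 17600 J

Adiabatic: W = (P₁V₁ − P₂V₂)/(γ − 1) with γ = 7/5.
P₁V₁ = 19314 J, P₂V₂ = 12260 J.
W = (19314 − 12260) / 0.4 = 17636 J.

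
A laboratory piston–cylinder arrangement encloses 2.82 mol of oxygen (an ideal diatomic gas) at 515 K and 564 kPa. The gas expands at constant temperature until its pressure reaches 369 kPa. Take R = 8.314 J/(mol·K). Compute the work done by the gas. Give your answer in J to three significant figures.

W ≈ 5120 J

Isothermal process: W = nRT ln(V₂/V₁) = nRT ln(P₁/P₂).
W = (2.82)(8.314)(515) × ln(564/369)
  = 12074 × ln(1.528) = 12074 × 0.4243
W_by_gas = 5123 J.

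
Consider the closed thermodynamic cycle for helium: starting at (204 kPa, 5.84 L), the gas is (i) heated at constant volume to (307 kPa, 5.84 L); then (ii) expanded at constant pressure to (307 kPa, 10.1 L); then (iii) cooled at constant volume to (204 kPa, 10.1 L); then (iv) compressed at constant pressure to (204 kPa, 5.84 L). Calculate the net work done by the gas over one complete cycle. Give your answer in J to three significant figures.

Constant-volume legs do no work.
W(ii) = (307)(10.1 − 5.84) = 1308 J; W(iv) = (204)(5.84 − 10.1) = -869 J.
W_net = 1308 − 869 = 438.8 J (the clockwise enclosed area).

W_net ≈ 439 J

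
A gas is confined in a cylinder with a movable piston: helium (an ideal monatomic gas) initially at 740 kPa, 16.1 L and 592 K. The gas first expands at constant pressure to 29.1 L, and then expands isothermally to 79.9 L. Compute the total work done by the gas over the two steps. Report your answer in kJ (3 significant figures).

W_total ≈ 31.4 kJ

Step 1 (isobaric): W = PΔV = (740 kPa)(29.1 − 16.1 L) = 9620 J.
After step 1: P = 740 kPa, V = 29.1 L, T = 1070 K.
Step 2 (isothermal): W = P₁V₁ ln(V₂/V₁) = (21534) ln(79.9/29.1) = 21750 J.
W_total = 9620 + 21750 = 31370 J.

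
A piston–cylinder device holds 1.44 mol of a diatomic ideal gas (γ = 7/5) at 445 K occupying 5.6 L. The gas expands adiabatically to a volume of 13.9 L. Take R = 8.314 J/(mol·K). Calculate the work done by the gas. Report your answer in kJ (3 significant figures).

W ≈ 4.06 kJ

Adiabatic: TV^(γ−1) = const with γ = 7/5.
T₂ = T₁ (V₁/V₂)^(γ−1) = 445 × (5.6/13.9)^0.4 = 445 × 0.6951 = 309.3 K.
W_by = nCᵥ(T₁ − T₂) = (1.44)(20.79)(445 − 309.3) = 4061 J.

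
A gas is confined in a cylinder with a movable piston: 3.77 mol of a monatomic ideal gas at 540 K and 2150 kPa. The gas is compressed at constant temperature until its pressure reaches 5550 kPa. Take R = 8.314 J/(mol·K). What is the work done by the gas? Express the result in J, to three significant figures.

Isothermal process: W = nRT ln(V₂/V₁) = nRT ln(P₁/P₂).
W = (3.77)(8.314)(540) × ln(2150/5550)
  = 16926 × ln(0.3874) = 16926 × -0.9483
W_by_gas = -16051 J.

W ≈ -16100 J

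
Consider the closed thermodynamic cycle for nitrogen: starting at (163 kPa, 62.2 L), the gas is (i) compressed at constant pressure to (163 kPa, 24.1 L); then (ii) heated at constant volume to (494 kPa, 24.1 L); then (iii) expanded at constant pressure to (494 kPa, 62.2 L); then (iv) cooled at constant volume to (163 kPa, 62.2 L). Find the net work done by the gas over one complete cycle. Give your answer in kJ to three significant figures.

Constant-volume legs do no work.
W(i) = (163)(24.1 − 62.2) = -6210 J; W(iii) = (494)(62.2 − 24.1) = 18821 J.
W_net = -6210 + 18821 = 12611 J (the clockwise enclosed area).

W_net ≈ 12.6 kJ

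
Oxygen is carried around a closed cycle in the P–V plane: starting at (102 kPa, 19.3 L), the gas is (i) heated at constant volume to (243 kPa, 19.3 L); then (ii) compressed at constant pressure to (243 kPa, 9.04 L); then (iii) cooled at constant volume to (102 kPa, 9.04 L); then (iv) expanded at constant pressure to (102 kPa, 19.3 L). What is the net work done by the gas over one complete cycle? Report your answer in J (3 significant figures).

Constant-volume legs do no work.
W(ii) = (243)(9.04 − 19.3) = -2493 J; W(iv) = (102)(19.3 − 9.04) = 1047 J.
W_net = -2493 + 1047 = -1447 J (the counter-clockwise enclosed area).

W_net ≈ -1450 J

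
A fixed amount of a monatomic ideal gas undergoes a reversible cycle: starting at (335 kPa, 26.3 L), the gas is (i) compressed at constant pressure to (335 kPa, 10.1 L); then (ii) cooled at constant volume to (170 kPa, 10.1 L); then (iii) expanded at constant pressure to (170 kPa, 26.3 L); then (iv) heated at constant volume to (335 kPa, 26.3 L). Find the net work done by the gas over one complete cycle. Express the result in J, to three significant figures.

Constant-volume legs do no work.
W(i) = (335)(10.1 − 26.3) = -5427 J; W(iii) = (170)(26.3 − 10.1) = 2754 J.
W_net = -5427 + 2754 = -2673 J (the counter-clockwise enclosed area).

W_net ≈ -2670 J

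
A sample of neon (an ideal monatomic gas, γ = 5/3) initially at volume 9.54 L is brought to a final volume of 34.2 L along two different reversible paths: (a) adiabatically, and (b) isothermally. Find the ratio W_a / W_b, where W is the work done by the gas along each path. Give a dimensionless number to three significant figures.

W_a / W_b ≈ 0.673

Path (a) adiabatic: W = P₁V₁(1 − (V₁/V₂)^(γ−1))/(γ−1) → W_a/(P₁V₁) = 0.8596.
Path (b) isothermal: W = P₁V₁ ln(V₂/V₁) → W_b/(P₁V₁) = 1.277.
W_a / W_b = 0.8596 / 1.277 = 0.6733.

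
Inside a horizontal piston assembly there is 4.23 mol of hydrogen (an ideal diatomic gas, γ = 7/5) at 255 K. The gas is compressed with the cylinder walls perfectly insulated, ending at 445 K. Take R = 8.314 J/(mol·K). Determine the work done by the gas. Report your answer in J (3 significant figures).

Adiabatic ⇒ Q = 0, so W_by = −ΔU = nCᵥ(T₁ − T₂).
Cᵥ = 5R/2 = 20.79 J/(mol·K).
W = (4.23)(20.79)(255 − 445) = -16705 J.

W ≈ -16700 J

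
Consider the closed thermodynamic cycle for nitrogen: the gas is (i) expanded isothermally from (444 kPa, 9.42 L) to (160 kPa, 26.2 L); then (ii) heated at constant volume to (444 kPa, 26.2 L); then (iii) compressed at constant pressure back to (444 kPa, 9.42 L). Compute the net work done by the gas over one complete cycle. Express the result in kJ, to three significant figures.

W_net ≈ -3.17 kJ

Leg (i): W = PᵢVᵢ ln(V_f/Vᵢ) = (4182) ln(26.2/9.42) = 4278 J.
Leg (ii): W = 0.
Leg (iii): W = PΔV = (444)(9.42 − 26.2) = -7450 J.
W_net = 4278 − 7450 = -3172 J.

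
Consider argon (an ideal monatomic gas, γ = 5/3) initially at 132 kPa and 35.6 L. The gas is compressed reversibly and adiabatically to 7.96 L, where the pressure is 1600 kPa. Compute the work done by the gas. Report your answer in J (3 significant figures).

Adiabatic: W = (P₁V₁ − P₂V₂)/(γ − 1) with γ = 5/3.
P₁V₁ = 4699 J, P₂V₂ = 12736 J.
W = (4699 − 12736) / 0.6667 = -12055 J.

W ≈ -12100 J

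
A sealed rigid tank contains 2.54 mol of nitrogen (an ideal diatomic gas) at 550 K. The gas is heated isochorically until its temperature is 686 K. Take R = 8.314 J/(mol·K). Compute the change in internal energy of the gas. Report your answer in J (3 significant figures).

ΔU ≈ 7180 J

Constant volume ⇒ W = 0, so Q = ΔU = nCᵥΔT with Cᵥ = 5R/2 = 20.79 J/(mol·K).
ΔU = (2.54)(20.79)(686 − 550) = 7180 J.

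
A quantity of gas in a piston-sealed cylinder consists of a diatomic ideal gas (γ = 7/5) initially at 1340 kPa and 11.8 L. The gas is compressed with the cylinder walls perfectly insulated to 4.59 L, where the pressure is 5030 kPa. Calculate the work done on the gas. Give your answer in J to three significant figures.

Adiabatic: W = (P₁V₁ − P₂V₂)/(γ − 1) with γ = 7/5.
P₁V₁ = 15812 J, P₂V₂ = 23088 J.
W = (15812 − 23088) / 0.4 = -18189 J.
Work on gas = −W_by = 18189 J.

W ≈ 18200 J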